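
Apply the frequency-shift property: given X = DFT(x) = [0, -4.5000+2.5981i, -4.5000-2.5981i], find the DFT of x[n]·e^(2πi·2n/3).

Modulation property: DFT(ω_3^(-2n)·x[n]) = X[(k-2) mod 3], so circularly shift X by 2 positions.

X[k-2] = [-4.5000+2.5981i, -4.5000-2.5981i, 0]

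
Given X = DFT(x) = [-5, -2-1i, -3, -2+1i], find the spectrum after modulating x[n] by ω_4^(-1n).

Modulation property: DFT(ω_4^(-1n)·x[n]) = X[(k-1) mod 4], so circularly shift X by 1 positions.

X[k-1] = [-2+1i, -5, -2-1i, -3]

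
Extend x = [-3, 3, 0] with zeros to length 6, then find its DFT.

Original 3-point DFT: [0, -4.5000-2.5981i, -4.5000+2.5981i]
Zero-padded 6-point DFT provides frequency interpolation.

DFT_6([x, 0, ...]) = [0, -1.5000-2.5981i, -4.5000-2.5981i, -6, -4.5000+2.5981i, -1.5000+2.5981i]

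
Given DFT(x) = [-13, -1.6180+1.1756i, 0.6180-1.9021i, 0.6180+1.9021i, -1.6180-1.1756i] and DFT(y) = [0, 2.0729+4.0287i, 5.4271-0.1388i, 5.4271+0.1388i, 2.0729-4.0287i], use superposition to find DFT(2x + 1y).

By linearity: DFT(2x + 1y) = 2·DFT(x) + 1·DFT(y)
= 2·[-13, -1.6180+1.1756i, 0.6180-1.9021i, 0.6180+1.9021i, -1.6180-1.1756i] + 1·[0, 2.0729+4.0287i, 5.4271-0.1388i, 5.4271+0.1388i, 2.0729-4.0287i]

Computing element-wise:
Z[0] = 2·(-13) + 1·(0) = -26
Z[1] = 2·(-1.6180+1.1756i) + 1·(2.0729+4.0287i) = -1.1631+6.3799i
Z[2] = 2·(0.6180-1.9021i) + 1·(5.4271-0.1388i) = 6.6631-3.9430i
Z[3] = 2·(0.6180+1.9021i) + 1·(5.4271+0.1388i) = 6.6631+3.9430i
Z[4] = 2·(-1.6180-1.1756i) + 1·(2.0729-4.0287i) = -1.1631-6.3799i

DFT(2x + 1y) = 2·X + 1·Y = [-26, -1.1631+6.3799i, 6.6631-3.9430i, 6.6631+3.9430i, -1.1631-6.3799i]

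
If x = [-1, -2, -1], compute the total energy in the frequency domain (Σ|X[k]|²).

Parseval: Σ|x[n]|² = (1/N)Σ|X[k]|², so Σ|X[k]|² = N·Σ|x[n]|² = 3·6.0000

Σ|X[k]|² = N·Σ|x[n]|² = 3·6.0000 = 18.0000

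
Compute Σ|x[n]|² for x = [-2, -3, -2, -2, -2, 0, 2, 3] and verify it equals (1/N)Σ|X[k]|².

Time domain:
Σ|x[n]|² = |-2|² + |-3|² + |-2|² + |-2|² + |-2|² + |0|² + |2|² + |3|² = 38.0000

Frequency domain:
(1/8)Σ|X[k]|² = (1/8)(|-6|² + |1.4142+9.6569i|² + |-4+4i|² + |-1.4142+1.6569i|² + |-2|² + |-1.4142-1.6569i|² + |-4-4i|² + |1.4142-9.6569i|²) = (1/8)·304.0000 = 38.0000

Both sides agree, confirming Parseval's theorem.

Σ|x[n]|² = (1/N)Σ|X[k]|² = 38.0000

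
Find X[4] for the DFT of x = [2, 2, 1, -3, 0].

X[4] = Σ(n=0 to 4) x[n] · ω_5^(4n) where ω_5 = e^(-2πi/5)
= (2)·ω_5^0 + (2)·ω_5^4 + (1)·ω_5^8 + (-3)·ω_5^12 + (0)·ω_5^16

X[4] = 4.2361+4.2533i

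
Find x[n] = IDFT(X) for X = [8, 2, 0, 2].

x[n] = (1/4) Σ(k=0 to 3) X[k] · e^(2πikn/4)

Computing each x[n]:
x[0] = 3
x[1] = 2
x[2] = 1
x[3] = 2

x = [3, 2, 1, 2]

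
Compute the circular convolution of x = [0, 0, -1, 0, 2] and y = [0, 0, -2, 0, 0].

(x ⊛ y)[n] = Σ(m=0 to 4) x[m] · y[(n-m) mod 5]

Computing each output sample:
(x ⊛ y)[0] = 0
(x ⊛ y)[1] = -4
(x ⊛ y)[2] = 0
(x ⊛ y)[3] = 0
(x ⊛ y)[4] = 2

x ⊛ y = [0, -4, 0, 0, 2]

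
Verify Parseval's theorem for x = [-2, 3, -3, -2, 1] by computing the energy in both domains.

Time domain:
Σ|x[n]|² = |-2|² + |3|² + |-3|² + |-2|² + |1|² = 27.0000

Frequency domain:
(1/5)Σ|X[k]|² = (1/5)(|-3|² + |3.2812-1.3143i|² + |-6.7812-2.1266i|² + |-6.7812+2.1266i|² + |3.2812+1.3143i|²) = (1/5)·135.0000 = 27.0000

Both sides agree, confirming Parseval's theorem.

Σ|x[n]|² = (1/N)Σ|X[k]|² = 27.0000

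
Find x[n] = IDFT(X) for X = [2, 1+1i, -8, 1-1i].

x[n] = (1/4) Σ(k=0 to 3) X[k] · e^(2πikn/4)

Computing each x[n]:
x[0] = -1
x[1] = 2
x[2] = -2
x[3] = 3

x = [-1, 2, -2, 3]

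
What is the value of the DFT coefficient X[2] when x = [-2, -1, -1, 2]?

X[2] = Σ(n=0 to 3) x[n] · ω_4^(2n) where ω_4 = e^(-2πi/4)
= (-2)·ω_4^0 + (-1)·ω_4^2 + (-1)·ω_4^4 + (2)·ω_4^6

X[2] = -4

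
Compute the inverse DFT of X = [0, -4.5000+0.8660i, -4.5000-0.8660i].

x[n] = (1/3) Σ(k=0 to 2) X[k] · e^(2πikn/3)

Computing each x[n]:
x[0] = -3
x[1] = 1
x[2] = 2

x = [-3, 1, 2]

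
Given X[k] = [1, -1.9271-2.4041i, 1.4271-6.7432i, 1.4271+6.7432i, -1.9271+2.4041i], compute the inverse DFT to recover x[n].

x[n] = (1/5) Σ(k=0 to 4) X[k] · e^(2πikn/5)

Computing each x[n]:
x[0] = 0
x[1] = 2
x[2] = -1
x[3] = 3
x[4] = -3

x = [0, 2, -1, 3, -3]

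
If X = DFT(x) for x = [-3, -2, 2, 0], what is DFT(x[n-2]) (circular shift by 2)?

Time shift by 2: X_shifted[k] = ω_4^(2k) · X[k]
Shifted x = [2, 0, -3, -2]

DFT(x[n-2]) = [-3, 5-2i, 1, 5+2i]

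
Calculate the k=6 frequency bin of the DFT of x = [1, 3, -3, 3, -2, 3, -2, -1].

X[6] = Σ(n=0 to 7) x[n] · ω_8^(6n) where ω_8 = e^(-2πi/8)
= (1)·ω_8^0 + (3)·ω_8^6 + (-3)·ω_8^12 + (3)·ω_8^18 + (-2)·ω_8^24 + (3)·ω_8^30 + (-2)·ω_8^36 + (-1)·ω_8^42

X[6] = 4+4i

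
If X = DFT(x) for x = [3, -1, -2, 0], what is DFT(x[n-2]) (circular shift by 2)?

Time shift by 2: X_shifted[k] = ω_4^(2k) · X[k]
Shifted x = [-2, 0, 3, -1]

DFT(x[n-2]) = [0, -5-1i, 2, -5+1i]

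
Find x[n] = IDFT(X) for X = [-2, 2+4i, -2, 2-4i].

x[n] = (1/4) Σ(k=0 to 3) X[k] · e^(2πikn/4)

Computing each x[n]:
x[0] = 0
x[1] = -2
x[2] = -2
x[3] = 2

x = [0, -2, -2, 2]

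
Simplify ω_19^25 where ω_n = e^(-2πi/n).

Since ω_19^19 = 1, powers reduce modulo 19.
25 mod 19 = 6
So ω_19^25 = ω_19^6 = e^(-2πi·6/19)

ω_19^25 = ω_19^6 = -0.4017-0.9158i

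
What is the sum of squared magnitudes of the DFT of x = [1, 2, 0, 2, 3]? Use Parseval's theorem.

Parseval: Σ|x[n]|² = (1/N)Σ|X[k]|², so Σ|X[k]|² = N·Σ|x[n]|² = 5·18.0000

Σ|X[k]|² = N·Σ|x[n]|² = 5·18.0000 = 90.0000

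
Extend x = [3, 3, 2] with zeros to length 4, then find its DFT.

Original 3-point DFT: [8, 0.5000-0.8660i, 0.5000+0.8660i]
Zero-padded 4-point DFT provides frequency interpolation.

DFT_4([x, 0, ...]) = [8, 1-3i, 2, 1+3i]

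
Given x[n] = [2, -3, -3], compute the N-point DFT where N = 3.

X[k] = Σ(n=0 to 2) x[n] · ω_3^(nk)
where ω_3 = e^(-2πi/3)

Computing each X[k]:
X[0] = -4
X[1] = 5
X[2] = 5

X = [-4, 5, 5]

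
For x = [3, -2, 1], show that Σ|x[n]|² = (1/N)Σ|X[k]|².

Time domain:
Σ|x[n]|² = |3|² + |-2|² + |1|² = 14.0000

Frequency domain:
(1/3)Σ|X[k]|² = (1/3)(|2|² + |3.5000+2.5981i|² + |3.5000-2.5981i|²) = (1/3)·42.0000 = 14.0000

Both sides agree, confirming Parseval's theorem.

Σ|x[n]|² = (1/N)Σ|X[k]|² = 14.0000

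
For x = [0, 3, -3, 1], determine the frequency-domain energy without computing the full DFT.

Parseval: Σ|x[n]|² = (1/N)Σ|X[k]|², so Σ|X[k]|² = N·Σ|x[n]|² = 4·19.0000

Σ|X[k]|² = N·Σ|x[n]|² = 4·19.0000 = 76.0000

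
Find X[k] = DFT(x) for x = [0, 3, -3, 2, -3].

X[k] = Σ(n=0 to 4) x[n] · ω_5^(nk)
where ω_5 = e^(-2πi/5)

Computing each X[k]:
X[0] = -1
X[1] = 0.8090-2.7674i
X[2] = -0.3090-8.2820i
X[3] = -0.3090+8.2820i
X[4] = 0.8090+2.7674i

X = [-1, 0.8090-2.7674i, -0.3090-8.2820i, -0.3090+8.2820i, 0.8090+2.7674i]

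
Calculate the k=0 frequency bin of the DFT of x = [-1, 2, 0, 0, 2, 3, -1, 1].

X[0] = Σ(n=0 to 7) x[n] · ω_8^0 = Σ x[n]
= (-1) + (2) + (0) + (0) + (2) + (3) + (-1) + (1)

X[0] = 6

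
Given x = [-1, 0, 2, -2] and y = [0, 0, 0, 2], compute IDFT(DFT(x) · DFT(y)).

(x ⊛ y)[n] = Σ(m=0 to 3) x[m] · y[(n-m) mod 4]

Computing each output sample:
(x ⊛ y)[0] = 0
(x ⊛ y)[1] = 4
(x ⊛ y)[2] = -4
(x ⊛ y)[3] = -2

x ⊛ y = [0, 4, -4, -2]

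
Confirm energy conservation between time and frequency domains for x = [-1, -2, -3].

Time domain:
Σ|x[n]|² = |-1|² + |-2|² + |-3|² = 14.0000

Frequency domain:
(1/3)Σ|X[k]|² = (1/3)(|-6|² + |1.5000-0.8660i|² + |1.5000+0.8660i|²) = (1/3)·42.0000 = 14.0000

Both sides agree, confirming Parseval's theorem.

Σ|x[n]|² = (1/N)Σ|X[k]|² = 14.0000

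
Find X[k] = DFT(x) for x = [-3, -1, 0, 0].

X[k] = Σ(n=0 to 3) x[n] · ω_4^(nk)
where ω_4 = e^(-2πi/4)

Computing each X[k]:
X[0] = -4
X[1] = -3+1i
X[2] = -2
X[3] = -3-1i

X = [-4, -3+1i, -2, -3-1i]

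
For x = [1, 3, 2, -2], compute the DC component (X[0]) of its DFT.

X[0] = Σ(n=0 to 3) x[n] · ω_4^0 = Σ x[n]
= (1) + (3) + (2) + (-2)

X[0] = 4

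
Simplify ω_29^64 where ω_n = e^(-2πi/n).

Since ω_29^29 = 1, powers reduce modulo 29.
64 mod 29 = 6
So ω_29^64 = ω_29^6 = e^(-2πi·6/29)

ω_29^64 = ω_29^6 = 0.2675-0.9635i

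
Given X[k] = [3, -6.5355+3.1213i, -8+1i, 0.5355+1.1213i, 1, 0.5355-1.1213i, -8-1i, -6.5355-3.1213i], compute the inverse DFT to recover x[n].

x[n] = (1/8) Σ(k=0 to 7) X[k] · e^(2πikn/8)

Computing each x[n]:
x[0] = -3
x[1] = -2
x[2] = 2
x[3] = 1
x[4] = 0
x[5] = 2
x[6] = 3
x[7] = 0

x = [-3, -2, 2, 1, 0, 2, 3, 0]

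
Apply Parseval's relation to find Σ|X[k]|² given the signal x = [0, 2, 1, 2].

Parseval: Σ|x[n]|² = (1/N)Σ|X[k]|², so Σ|X[k]|² = N·Σ|x[n]|² = 4·9.0000

Σ|X[k]|² = N·Σ|x[n]|² = 4·9.0000 = 36.0000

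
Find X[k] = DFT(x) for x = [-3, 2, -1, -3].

X[k] = Σ(n=0 to 3) x[n] · ω_4^(nk)
where ω_4 = e^(-2πi/4)

Computing each X[k]:
X[0] = -5
X[1] = -2-5i
X[2] = -3
X[3] = -2+5i

X = [-5, -2-5i, -3, -2+5i]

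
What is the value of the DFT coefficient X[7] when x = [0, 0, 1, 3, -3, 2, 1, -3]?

X[7] = Σ(n=0 to 7) x[n] · ω_8^(7n) where ω_8 = e^(-2πi/8)
= (0)·ω_8^0 + (0)·ω_8^7 + (1)·ω_8^14 + (3)·ω_8^21 + (-3)·ω_8^28 + (2)·ω_8^35 + (1)·ω_8^42 + (-3)·ω_8^49

X[7] = -2.6569+2.8284i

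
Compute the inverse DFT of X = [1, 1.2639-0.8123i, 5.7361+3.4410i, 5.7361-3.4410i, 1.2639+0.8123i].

x[n] = (1/5) Σ(k=0 to 4) X[k] · e^(2πikn/5)

Computing each x[n]:
x[0] = 3
x[1] = -2
x[2] = 2
x[3] = -1
x[4] = -1

x = [3, -2, 2, -1, -1]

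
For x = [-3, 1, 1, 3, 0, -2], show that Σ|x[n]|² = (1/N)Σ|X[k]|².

Time domain:
Σ|x[n]|² = |-3|² + |1|² + |1|² + |3|² + |0|² + |-2|² = 24.0000

Frequency domain:
(1/6)Σ|X[k]|² = (1/6)(|0|² + |-7.0000-3.4641i|² + |-1.7321i|² + |-4|² + |1.7321i|² + |-7.0000+3.4641i|²) = (1/6)·144.0000 = 24.0000

Both sides agree, confirming Parseval's theorem.

Σ|x[n]|² = (1/N)Σ|X[k]|² = 24.0000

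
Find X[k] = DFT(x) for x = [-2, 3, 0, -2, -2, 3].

X[k] = Σ(n=0 to 5) x[n] · ω_6^(nk)
where ω_6 = e^(-2πi/6)

Computing each X[k]:
X[0] = 0
X[1] = 4.0000-1.7321i
X[2] = -6.0000+1.7321i
X[3] = -8
X[4] = -6.0000-1.7321i
X[5] = 4.0000+1.7321i

X = [0, 4.0000-1.7321i, -6.0000+1.7321i, -8, -6.0000-1.7321i, 4.0000+1.7321i]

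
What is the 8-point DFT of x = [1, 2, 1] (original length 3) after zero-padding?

Original 3-point DFT: [4, -0.5000-0.8660i, -0.5000+0.8660i]
Zero-padded 8-point DFT provides frequency interpolation.

DFT_8([x, 0, ...]) = [4, 2.4142-2.4142i, -2i, -0.4142-0.4142i, 0, -0.4142+0.4142i, 2i, 2.4142+2.4142i]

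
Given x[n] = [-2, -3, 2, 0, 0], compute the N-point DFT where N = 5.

X[k] = Σ(n=0 to 4) x[n] · ω_5^(nk)
where ω_5 = e^(-2πi/5)

Computing each X[k]:
X[0] = -3
X[1] = -4.5451+1.6776i
X[2] = 1.0451+3.6655i
X[3] = 1.0451-3.6655i
X[4] = -4.5451-1.6776i

X = [-3, -4.5451+1.6776i, 1.0451+3.6655i, 1.0451-3.6655i, -4.5451-1.6776i]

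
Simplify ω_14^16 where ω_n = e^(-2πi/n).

Since ω_14^14 = 1, powers reduce modulo 14.
16 mod 14 = 2
So ω_14^16 = ω_14^2 = e^(-2πi·2/14)

ω_14^16 = ω_14^2 = 0.6235-0.7818i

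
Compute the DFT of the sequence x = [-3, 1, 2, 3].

X[k] = Σ(n=0 to 3) x[n] · ω_4^(nk)
where ω_4 = e^(-2πi/4)

Computing each X[k]:
X[0] = 3
X[1] = -5+2i
X[2] = -5
X[3] = -5-2i

X = [3, -5+2i, -5, -5-2i]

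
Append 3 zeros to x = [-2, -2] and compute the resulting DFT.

Original 2-point DFT: [-4, 0]
Zero-padded 5-point DFT provides frequency interpolation.

DFT_5([x, 0, ...]) = [-4, -2.6180+1.9021i, -0.3820+1.1756i, -0.3820-1.1756i, -2.6180-1.9021i]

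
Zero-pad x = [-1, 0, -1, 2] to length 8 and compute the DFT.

Original 4-point DFT: [0, 2i, -4, -2i]
Zero-padded 8-point DFT provides frequency interpolation.

DFT_8([x, 0, ...]) = [0, -2.4142-0.4142i, 2i, 0.4142-2.4142i, -4, 0.4142+2.4142i, -2i, -2.4142+0.4142i]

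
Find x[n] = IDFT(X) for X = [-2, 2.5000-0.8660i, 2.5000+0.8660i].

x[n] = (1/3) Σ(k=0 to 2) X[k] · e^(2πikn/3)

Computing each x[n]:
x[0] = 1
x[1] = -1
x[2] = -2

x = [1, -1, -2]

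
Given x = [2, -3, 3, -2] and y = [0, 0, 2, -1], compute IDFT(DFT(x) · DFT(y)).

(x ⊛ y)[n] = Σ(m=0 to 3) x[m] · y[(n-m) mod 4]

Computing each output sample:
(x ⊛ y)[0] = 9
(x ⊛ y)[1] = -7
(x ⊛ y)[2] = 6
(x ⊛ y)[3] = -8

x ⊛ y = [9, -7, 6, -8]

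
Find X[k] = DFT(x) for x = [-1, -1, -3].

X[k] = Σ(n=0 to 2) x[n] · ω_3^(nk)
where ω_3 = e^(-2πi/3)

Computing each X[k]:
X[0] = -5
X[1] = 1.0000-1.7321i
X[2] = 1.0000+1.7321i

X = [-5, 1.0000-1.7321i, 1.0000+1.7321i]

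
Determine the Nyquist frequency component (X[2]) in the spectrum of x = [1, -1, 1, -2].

X[2] = Σ(n=0 to 3) x[n] · ω_4^(2n) where ω_4 = e^(-2πi/4)
= (1)·ω_4^0 + (-1)·ω_4^2 + (1)·ω_4^4 + (-2)·ω_4^6

X[2] = 5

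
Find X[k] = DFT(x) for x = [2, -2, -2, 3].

X[k] = Σ(n=0 to 3) x[n] · ω_4^(nk)
where ω_4 = e^(-2πi/4)

Computing each X[k]:
X[0] = 1
X[1] = 4+5i
X[2] = -1
X[3] = 4-5i

X = [1, 4+5i, -1, 4-5i]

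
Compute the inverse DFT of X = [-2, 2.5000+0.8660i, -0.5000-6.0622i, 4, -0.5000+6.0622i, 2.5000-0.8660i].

x[n] = (1/6) Σ(k=0 to 5) X[k] · e^(2πikn/6)

Computing each x[n]:
x[0] = 1
x[1] = 1
x[2] = -2
x[3] = -2
x[4] = 2
x[5] = -2

x = [1, 1, -2, -2, 2, -2]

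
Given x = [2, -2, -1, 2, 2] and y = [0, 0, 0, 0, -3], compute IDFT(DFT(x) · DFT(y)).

(x ⊛ y)[n] = Σ(m=0 to 4) x[m] · y[(n-m) mod 5]

Computing each output sample:
(x ⊛ y)[0] = 6
(x ⊛ y)[1] = 3
(x ⊛ y)[2] = -6
(x ⊛ y)[3] = -6
(x ⊛ y)[4] = -6

x ⊛ y = [6, 3, -6, -6, -6]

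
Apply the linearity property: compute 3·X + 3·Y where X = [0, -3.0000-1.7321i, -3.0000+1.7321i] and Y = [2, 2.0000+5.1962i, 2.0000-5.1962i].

By linearity: DFT(3x + 3y) = 3·DFT(x) + 3·DFT(y)
= 3·[0, -3.0000-1.7321i, -3.0000+1.7321i] + 3·[2, 2.0000+5.1962i, 2.0000-5.1962i]

Computing element-wise:
Z[0] = 3·(0) + 3·(2) = 6
Z[1] = 3·(-3.0000-1.7321i) + 3·(2.0000+5.1962i) = -3.0000+10.3923i
Z[2] = 3·(-3.0000+1.7321i) + 3·(2.0000-5.1962i) = -3.0000-10.3923i

DFT(3x + 3y) = 3·X + 3·Y = [6, -3.0000+10.3923i, -3.0000-10.3923i]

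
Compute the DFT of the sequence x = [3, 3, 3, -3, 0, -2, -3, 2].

X[k] = Σ(n=0 to 7) x[n] · ω_8^(nk)
where ω_8 = e^(-2πi/8)

Computing each X[k]:
X[0] = 3
X[1] = 10.0711-6.0000i
X[2] = 3-2i
X[3] = -4.0711+6.0000i
X[4] = 3
X[5] = -4.0711-6.0000i
X[6] = 3+2i
X[7] = 10.0711+6.0000i

X = [3, 10.0711-6.0000i, 3-2i, -4.0711+6.0000i, 3, -4.0711-6.0000i, 3+2i, 10.0711+6.0000i]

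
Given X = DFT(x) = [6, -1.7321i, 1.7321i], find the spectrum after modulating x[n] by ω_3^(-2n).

Modulation property: DFT(ω_3^(-2n)·x[n]) = X[(k-2) mod 3], so circularly shift X by 2 positions.

X[k-2] = [-1.7321i, 1.7321i, 6]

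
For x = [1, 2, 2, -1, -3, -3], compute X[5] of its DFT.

X[5] = Σ(n=0 to 5) x[n] · ω_6^(5n) where ω_6 = e^(-2πi/6)
= (1)·ω_6^0 + (2)·ω_6^5 + (2)·ω_6^10 + (-1)·ω_6^15 + (-3)·ω_6^20 + (-3)·ω_6^25

X[5] = 2.0000+8.6603i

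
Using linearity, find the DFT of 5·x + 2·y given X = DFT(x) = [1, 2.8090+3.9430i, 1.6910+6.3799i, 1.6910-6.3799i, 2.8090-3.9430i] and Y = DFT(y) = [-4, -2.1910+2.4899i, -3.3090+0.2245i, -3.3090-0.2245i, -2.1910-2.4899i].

By linearity: DFT(5x + 2y) = 5·DFT(x) + 2·DFT(y)
= 5·[1, 2.8090+3.9430i, 1.6910+6.3799i, 1.6910-6.3799i, 2.8090-3.9430i] + 2·[-4, -2.1910+2.4899i, -3.3090+0.2245i, -3.3090-0.2245i, -2.1910-2.4899i]

Computing element-wise:
Z[0] = 5·(1) + 2·(-4) = -3
Z[1] = 5·(2.8090+3.9430i) + 2·(-2.1910+2.4899i) = 9.6630+24.6948i
Z[2] = 5·(1.6910+6.3799i) + 2·(-3.3090+0.2245i) = 1.8370+32.3485i
Z[3] = 5·(1.6910-6.3799i) + 2·(-3.3090-0.2245i) = 1.8370-32.3485i
Z[4] = 5·(2.8090-3.9430i) + 2·(-2.1910-2.4899i) = 9.6630-24.6948i

DFT(5x + 2y) = 5·X + 2·Y = [-3, 9.6630+24.6948i, 1.8370+32.3485i, 1.8370-32.3485i, 9.6630-24.6948i]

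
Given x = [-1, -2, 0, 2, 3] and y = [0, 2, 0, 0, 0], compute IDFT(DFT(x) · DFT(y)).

(x ⊛ y)[n] = Σ(m=0 to 4) x[m] · y[(n-m) mod 5]

Computing each output sample:
(x ⊛ y)[0] = 6
(x ⊛ y)[1] = -2
(x ⊛ y)[2] = -4
(x ⊛ y)[3] = 0
(x ⊛ y)[4] = 4

x ⊛ y = [6, -2, -4, 0, 4]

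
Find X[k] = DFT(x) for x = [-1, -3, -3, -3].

X[k] = Σ(n=0 to 3) x[n] · ω_4^(nk)
where ω_4 = e^(-2πi/4)

Computing each X[k]:
X[0] = -10
X[1] = 2
X[2] = 2
X[3] = 2

X = [-10, 2, 2, 2]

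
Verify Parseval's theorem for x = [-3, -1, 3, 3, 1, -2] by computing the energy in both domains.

Time domain:
Σ|x[n]|² = |-3|² + |-1|² + |3|² + |3|² + |1|² + |-2|² = 33.0000

Frequency domain:
(1/6)Σ|X[k]|² = (1/6)(|1|² + |-9.5000-2.5981i|² + |-0.5000+0.8660i|² + |1|² + |-0.5000-0.8660i|² + |-9.5000+2.5981i|²) = (1/6)·198.0000 = 33.0000

Both sides agree, confirming Parseval's theorem.

Σ|x[n]|² = (1/N)Σ|X[k]|² = 33.0000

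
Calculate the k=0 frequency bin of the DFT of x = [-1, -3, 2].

X[0] = Σ(n=0 to 2) x[n] · ω_3^0 = Σ x[n]
= (-1) + (-3) + (2)

X[0] = -2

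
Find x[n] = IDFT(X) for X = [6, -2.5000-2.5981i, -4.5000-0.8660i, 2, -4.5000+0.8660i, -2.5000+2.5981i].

x[n] = (1/6) Σ(k=0 to 5) X[k] · e^(2πikn/6)

Computing each x[n]:
x[0] = -1
x[1] = 2
x[2] = 3
x[3] = 0
x[4] = 2
x[5] = 0

x = [-1, 2, 3, 0, 2, 0]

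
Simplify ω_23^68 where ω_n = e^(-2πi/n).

Since ω_23^23 = 1, powers reduce modulo 23.
68 mod 23 = 22
So ω_23^68 = ω_23^22 = e^(-2πi·22/23)

ω_23^68 = ω_23^22 = 0.9629+0.2698i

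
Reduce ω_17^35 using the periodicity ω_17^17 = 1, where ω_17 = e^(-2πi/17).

Since ω_17^17 = 1, powers reduce modulo 17.
35 mod 17 = 1
So ω_17^35 = ω_17^1 = e^(-2πi·1/17)

ω_17^35 = ω_17^1 = 0.9325-0.3612i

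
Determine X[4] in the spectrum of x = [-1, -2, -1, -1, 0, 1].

X[4] = Σ(n=0 to 5) x[n] · ω_6^(4n) where ω_6 = e^(-2πi/6)
= (-1)·ω_6^0 + (-2)·ω_6^4 + (-1)·ω_6^8 + (-1)·ω_6^12 + (0)·ω_6^16 + (1)·ω_6^20

X[4] = -1.0000-1.7321i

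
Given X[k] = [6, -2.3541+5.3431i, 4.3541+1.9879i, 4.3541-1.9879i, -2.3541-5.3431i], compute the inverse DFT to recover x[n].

x[n] = (1/5) Σ(k=0 to 4) X[k] · e^(2πikn/5)

Computing each x[n]:
x[0] = 2
x[1] = -3
x[2] = 2
x[3] = 3
x[4] = 2

x = [2, -3, 2, 3, 2]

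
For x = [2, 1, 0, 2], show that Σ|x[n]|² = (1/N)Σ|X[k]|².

Time domain:
Σ|x[n]|² = |2|² + |1|² + |0|² + |2|² = 9.0000

Frequency domain:
(1/4)Σ|X[k]|² = (1/4)(|5|² + |2+1i|² + |-1|² + |2-1i|²) = (1/4)·36.0000 = 9.0000

Both sides agree, confirming Parseval's theorem.

Σ|x[n]|² = (1/N)Σ|X[k]|² = 9.0000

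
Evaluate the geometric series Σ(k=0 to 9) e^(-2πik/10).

Sum of all nth roots of unity equals 0 for n > 1 (geometric series with r ≠ 1).

0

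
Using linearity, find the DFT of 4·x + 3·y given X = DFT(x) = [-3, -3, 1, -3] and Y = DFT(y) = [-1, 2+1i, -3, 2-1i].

By linearity: DFT(4x + 3y) = 4·DFT(x) + 3·DFT(y)
= 4·[-3, -3, 1, -3] + 3·[-1, 2+1i, -3, 2-1i]

Computing element-wise:
Z[0] = 4·(-3) + 3·(-1) = -15
Z[1] = 4·(-3) + 3·(2+1i) = -6+3i
Z[2] = 4·(1) + 3·(-3) = -5
Z[3] = 4·(-3) + 3·(2-1i) = -6-3i

DFT(4x + 3y) = 4·X + 3·Y = [-15, -6+3i, -5, -6-3i]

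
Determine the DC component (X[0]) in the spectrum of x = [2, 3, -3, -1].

X[0] = Σ(n=0 to 3) x[n] · ω_4^0 = Σ x[n]
= (2) + (3) + (-3) + (-1)

X[0] = 1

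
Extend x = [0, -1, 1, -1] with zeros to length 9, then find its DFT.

Original 4-point DFT: [-1, -1, 3, -1]
Zero-padded 9-point DFT provides frequency interpolation.

DFT_9([x, 0, ...]) = [-1, -0.0924+0.5240i, -0.6133-0.2232i, -1.0000+1.7321i, 2.2057+1.8508i, 2.2057-1.8508i, -1.0000-1.7321i, -0.6133+0.2232i, -0.0924-0.5240i]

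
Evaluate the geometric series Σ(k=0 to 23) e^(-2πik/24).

Sum of all nth roots of unity equals 0 for n > 1 (geometric series with r ≠ 1).

0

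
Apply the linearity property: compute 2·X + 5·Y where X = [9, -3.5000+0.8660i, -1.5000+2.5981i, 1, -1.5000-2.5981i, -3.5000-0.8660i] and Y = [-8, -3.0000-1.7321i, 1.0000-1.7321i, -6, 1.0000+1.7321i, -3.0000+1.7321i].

By linearity: DFT(2x + 5y) = 2·DFT(x) + 5·DFT(y)
= 2·[9, -3.5000+0.8660i, -1.5000+2.5981i, 1, -1.5000-2.5981i, -3.5000-0.8660i] + 5·[-8, -3.0000-1.7321i, 1.0000-1.7321i, -6, 1.0000+1.7321i, -3.0000+1.7321i]

Computing element-wise:
Z[0] = 2·(9) + 5·(-8) = -22
Z[1] = 2·(-3.5000+0.8660i) + 5·(-3.0000-1.7321i) = -22.0000-6.9285i
Z[2] = 2·(-1.5000+2.5981i) + 5·(1.0000-1.7321i) = 2.0000-3.4643i
Z[3] = 2·(1) + 5·(-6) = -28
Z[4] = 2·(-1.5000-2.5981i) + 5·(1.0000+1.7321i) = 2.0000+3.4643i
Z[5] = 2·(-3.5000-0.8660i) + 5·(-3.0000+1.7321i) = -22.0000+6.9285i

DFT(2x + 5y) = 2·X + 5·Y = [-22, -22.0000-6.9285i, 2.0000-3.4643i, -28, 2.0000+3.4643i, -22.0000+6.9285i]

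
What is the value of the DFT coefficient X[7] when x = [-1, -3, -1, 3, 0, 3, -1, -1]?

X[7] = Σ(n=0 to 7) x[n] · ω_8^(7n) where ω_8 = e^(-2πi/8)
= (-1)·ω_8^0 + (-3)·ω_8^7 + (-1)·ω_8^14 + (3)·ω_8^21 + (0)·ω_8^28 + (3)·ω_8^35 + (-1)·ω_8^42 + (-1)·ω_8^49

X[7] = -8.0711-1.4142i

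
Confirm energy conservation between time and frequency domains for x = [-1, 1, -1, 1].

Time domain:
Σ|x[n]|² = |-1|² + |1|² + |-1|² + |1|² = 4.0000

Frequency domain:
(1/4)Σ|X[k]|² = (1/4)(|0|² + |0|² + |-4|² + |0|²) = (1/4)·16.0000 = 4.0000

Both sides agree, confirming Parseval's theorem.

Σ|x[n]|² = (1/N)Σ|X[k]|² = 4.0000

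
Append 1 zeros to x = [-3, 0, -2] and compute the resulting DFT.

Original 3-point DFT: [-5, -2.0000-1.7321i, -2.0000+1.7321i]
Zero-padded 4-point DFT provides frequency interpolation.

DFT_4([x, 0, ...]) = [-5, -1, -5, -1]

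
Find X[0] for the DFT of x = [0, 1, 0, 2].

X[0] = Σ(n=0 to 3) x[n] · ω_4^0 = Σ x[n]
= (0) + (1) + (0) + (2)

X[0] = 3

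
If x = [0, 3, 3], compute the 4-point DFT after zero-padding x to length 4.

Original 3-point DFT: [6, -3, -3]
Zero-padded 4-point DFT provides frequency interpolation.

DFT_4([x, 0, ...]) = [6, -3-3i, 0, -3+3i]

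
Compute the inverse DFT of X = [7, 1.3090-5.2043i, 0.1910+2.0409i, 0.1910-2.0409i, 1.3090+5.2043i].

x[n] = (1/5) Σ(k=0 to 4) X[k] · e^(2πikn/5)

Computing each x[n]:
x[0] = 2
x[1] = 3
x[2] = 3
x[3] = -1
x[4] = 0

x = [2, 3, 3, -1, 0]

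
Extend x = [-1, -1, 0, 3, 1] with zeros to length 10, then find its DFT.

Original 5-point DFT: [2, -3.4271+3.6655i, -0.0729-1.6776i, -0.0729+1.6776i, -3.4271-3.6655i]
Zero-padded 10-point DFT provides frequency interpolation.

DFT_10([x, 0, ...]) = [2, -3.5451-2.8532i, -3.4271+3.6655i, 2.0451+1.7634i, -0.0729-1.6776i, -2, -0.0729+1.6776i, 2.0451-1.7634i, -3.4271-3.6655i, -3.5451+2.8532i]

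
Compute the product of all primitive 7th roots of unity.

The primitive 7th roots of unity are ω_7^k for k coprime to 7: k ∈ {1, 2, 3, 4, 5, 6}
Their product equals the constant term of the cyclotomic polynomial Φ_7(x) up to sign.
For n ≥ 3, the product of all primitive nth roots of unity is 1. (For n=1 it is 1; for n=2 it is -1.)

1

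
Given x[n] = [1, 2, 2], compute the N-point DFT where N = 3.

X[k] = Σ(n=0 to 2) x[n] · ω_3^(nk)
where ω_3 = e^(-2πi/3)

Computing each X[k]:
X[0] = 5
X[1] = -1
X[2] = -1

X = [5, -1, -1]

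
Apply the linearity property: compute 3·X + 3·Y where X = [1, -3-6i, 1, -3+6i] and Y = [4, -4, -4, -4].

By linearity: DFT(3x + 3y) = 3·DFT(x) + 3·DFT(y)
= 3·[1, -3-6i, 1, -3+6i] + 3·[4, -4, -4, -4]

Computing element-wise:
Z[0] = 3·(1) + 3·(4) = 15
Z[1] = 3·(-3-6i) + 3·(-4) = -21-18i
Z[2] = 3·(1) + 3·(-4) = -9
Z[3] = 3·(-3+6i) + 3·(-4) = -21+18i

DFT(3x + 3y) = 3·X + 3·Y = [15, -21-18i, -9, -21+18i]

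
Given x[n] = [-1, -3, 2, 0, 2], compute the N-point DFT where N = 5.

X[k] = Σ(n=0 to 4) x[n] · ω_5^(nk)
where ω_5 = e^(-2πi/5)

Computing each X[k]:
X[0] = 0
X[1] = -2.9271+3.5797i
X[2] = 0.4271+4.8410i
X[3] = 0.4271-4.8410i
X[4] = -2.9271-3.5797i

X = [0, -2.9271+3.5797i, 0.4271+4.8410i, 0.4271-4.8410i, -2.9271-3.5797i]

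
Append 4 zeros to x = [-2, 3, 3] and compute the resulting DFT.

Original 3-point DFT: [4, -5, -5]
Zero-padded 7-point DFT provides frequency interpolation.

DFT_7([x, 0, ...]) = [4, -0.7971-5.2703i, -5.3705-1.6231i, -2.8324+1.0438i, -2.8324-1.0438i, -5.3705+1.6231i, -0.7971+5.2703i]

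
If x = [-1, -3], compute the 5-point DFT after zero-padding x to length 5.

Original 2-point DFT: [-4, 2]
Zero-padded 5-point DFT provides frequency interpolation.

DFT_5([x, 0, ...]) = [-4, -1.9271+2.8532i, 1.4271+1.7634i, 1.4271-1.7634i, -1.9271-2.8532i]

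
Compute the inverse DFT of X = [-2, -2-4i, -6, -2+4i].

x[n] = (1/4) Σ(k=0 to 3) X[k] · e^(2πikn/4)

Computing each x[n]:
x[0] = -3
x[1] = 3
x[2] = -1
x[3] = -1

x = [-3, 3, -1, -1]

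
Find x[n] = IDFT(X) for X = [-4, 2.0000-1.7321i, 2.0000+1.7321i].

x[n] = (1/3) Σ(k=0 to 2) X[k] · e^(2πikn/3)

Computing each x[n]:
x[0] = 0
x[1] = -1
x[2] = -3

x = [0, -1, -3]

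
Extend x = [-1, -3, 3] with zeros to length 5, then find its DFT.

Original 3-point DFT: [-1, -1.0000+5.1962i, -1.0000-5.1962i]
Zero-padded 5-point DFT provides frequency interpolation.

DFT_5([x, 0, ...]) = [-1, -4.3541+1.0898i, 2.3541+4.6165i, 2.3541-4.6165i, -4.3541-1.0898i]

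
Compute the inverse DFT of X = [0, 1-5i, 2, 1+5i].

x[n] = (1/4) Σ(k=0 to 3) X[k] · e^(2πikn/4)

Computing each x[n]:
x[0] = 1
x[1] = 2
x[2] = 0
x[3] = -3

x = [1, 2, 0, -3]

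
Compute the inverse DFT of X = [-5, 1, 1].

x[n] = (1/3) Σ(k=0 to 2) X[k] · e^(2πikn/3)

Computing each x[n]:
x[0] = -1
x[1] = -2
x[2] = -2

x = [-1, -2, -2]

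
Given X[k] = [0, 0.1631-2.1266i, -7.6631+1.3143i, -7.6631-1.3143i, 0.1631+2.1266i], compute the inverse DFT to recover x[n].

x[n] = (1/5) Σ(k=0 to 4) X[k] · e^(2πikn/5)

Computing each x[n]:
x[0] = -3
x[1] = 3
x[2] = 0
x[3] = -2
x[4] = 2

x = [-3, 3, 0, -2, 2]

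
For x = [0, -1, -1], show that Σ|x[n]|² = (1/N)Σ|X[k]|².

Time domain:
Σ|x[n]|² = |0|² + |-1|² + |-1|² = 2.0000

Frequency domain:
(1/3)Σ|X[k]|² = (1/3)(|-2|² + |1|² + |1|²) = (1/3)·6.0000 = 2.0000

Both sides agree, confirming Parseval's theorem.

Σ|x[n]|² = (1/N)Σ|X[k]|² = 2.0000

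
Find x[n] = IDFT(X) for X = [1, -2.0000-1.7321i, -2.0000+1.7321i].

x[n] = (1/3) Σ(k=0 to 2) X[k] · e^(2πikn/3)

Computing each x[n]:
x[0] = -1
x[1] = 2
x[2] = 0

x = [-1, 2, 0]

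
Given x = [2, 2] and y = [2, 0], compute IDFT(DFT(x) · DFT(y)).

(x ⊛ y)[n] = Σ(m=0 to 1) x[m] · y[(n-m) mod 2]

Computing each output sample:
(x ⊛ y)[0] = 4
(x ⊛ y)[1] = 4

x ⊛ y = [4, 4]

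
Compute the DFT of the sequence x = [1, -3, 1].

X[k] = Σ(n=0 to 2) x[n] · ω_3^(nk)
where ω_3 = e^(-2πi/3)

Computing each X[k]:
X[0] = -1
X[1] = 2.0000+3.4641i
X[2] = 2.0000-3.4641i

X = [-1, 2.0000+3.4641i, 2.0000-3.4641i]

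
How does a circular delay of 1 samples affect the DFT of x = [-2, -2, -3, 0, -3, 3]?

Time shift by 1: X_shifted[k] = ω_6^(1k) · X[k]
Shifted x = [3, -2, -2, -3, 0, -3]

DFT(x[n-1]) = [-7, 4.5000+0.8660i, 3.5000-2.5981i, 9, 3.5000+2.5981i, 4.5000-0.8660i]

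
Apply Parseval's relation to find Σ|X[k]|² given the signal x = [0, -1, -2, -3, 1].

Parseval: Σ|x[n]|² = (1/N)Σ|X[k]|², so Σ|X[k]|² = N·Σ|x[n]|² = 5·15.0000

Σ|X[k]|² = N·Σ|x[n]|² = 5·15.0000 = 75.0000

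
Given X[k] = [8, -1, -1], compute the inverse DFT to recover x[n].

x[n] = (1/3) Σ(k=0 to 2) X[k] · e^(2πikn/3)

Computing each x[n]:
x[0] = 2
x[1] = 3
x[2] = 3

x = [2, 3, 3]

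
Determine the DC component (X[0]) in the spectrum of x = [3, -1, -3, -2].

X[0] = Σ(n=0 to 3) x[n] · ω_4^0 = Σ x[n]
= (3) + (-1) + (-3) + (-2)

X[0] = -3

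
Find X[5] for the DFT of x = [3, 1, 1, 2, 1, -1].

X[5] = Σ(n=0 to 5) x[n] · ω_6^(5n) where ω_6 = e^(-2πi/6)
= (3)·ω_6^0 + (1)·ω_6^5 + (1)·ω_6^10 + (2)·ω_6^15 + (1)·ω_6^20 + (-1)·ω_6^25

X[5] = 1.7321i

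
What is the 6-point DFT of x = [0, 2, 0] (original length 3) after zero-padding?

Original 3-point DFT: [2, -1.0000-1.7321i, -1.0000+1.7321i]
Zero-padded 6-point DFT provides frequency interpolation.

DFT_6([x, 0, ...]) = [2, 1.0000-1.7321i, -1.0000-1.7321i, -2, -1.0000+1.7321i, 1.0000+1.7321i]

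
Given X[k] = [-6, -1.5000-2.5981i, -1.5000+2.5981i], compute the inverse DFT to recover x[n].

x[n] = (1/3) Σ(k=0 to 2) X[k] · e^(2πikn/3)

Computing each x[n]:
x[0] = -3
x[1] = 0
x[2] = -3

x = [-3, 0, -3]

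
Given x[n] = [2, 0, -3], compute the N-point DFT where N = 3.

X[k] = Σ(n=0 to 2) x[n] · ω_3^(nk)
where ω_3 = e^(-2πi/3)

Computing each X[k]:
X[0] = -1
X[1] = 3.5000-2.5981i
X[2] = 3.5000+2.5981i

X = [-1, 3.5000-2.5981i, 3.5000+2.5981i]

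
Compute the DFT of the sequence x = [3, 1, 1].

X[k] = Σ(n=0 to 2) x[n] · ω_3^(nk)
where ω_3 = e^(-2πi/3)

Computing each X[k]:
X[0] = 5
X[1] = 2
X[2] = 2

X = [5, 2, 2]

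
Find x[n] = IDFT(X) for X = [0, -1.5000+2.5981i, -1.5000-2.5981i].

x[n] = (1/3) Σ(k=0 to 2) X[k] · e^(2πikn/3)

Computing each x[n]:
x[0] = -1
x[1] = -1
x[2] = 2

x = [-1, -1, 2]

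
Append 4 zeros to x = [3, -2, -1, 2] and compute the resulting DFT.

Original 4-point DFT: [2, 4+4i, 2, 4-4i]
Zero-padded 8-point DFT provides frequency interpolation.

DFT_8([x, 0, ...]) = [2, 0.1716+1.0000i, 4+4i, 5.8284-1.0000i, 2, 5.8284+1.0000i, 4-4i, 0.1716-1.0000i]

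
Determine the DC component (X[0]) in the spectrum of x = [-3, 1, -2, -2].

X[0] = Σ(n=0 to 3) x[n] · ω_4^0 = Σ x[n]
= (-3) + (1) + (-2) + (-2)

X[0] = -6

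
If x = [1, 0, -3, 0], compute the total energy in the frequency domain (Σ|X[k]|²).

Parseval: Σ|x[n]|² = (1/N)Σ|X[k]|², so Σ|X[k]|² = N·Σ|x[n]|² = 4·10.0000

Σ|X[k]|² = N·Σ|x[n]|² = 4·10.0000 = 40.0000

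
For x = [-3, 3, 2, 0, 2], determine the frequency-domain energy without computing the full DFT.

Parseval: Σ|x[n]|² = (1/N)Σ|X[k]|², so Σ|X[k]|² = N·Σ|x[n]|² = 5·26.0000

Σ|X[k]|² = N·Σ|x[n]|² = 5·26.0000 = 130.0000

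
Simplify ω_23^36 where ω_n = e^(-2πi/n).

Since ω_23^23 = 1, powers reduce modulo 23.
36 mod 23 = 13
So ω_23^36 = ω_23^13 = e^(-2πi·13/23)

ω_23^36 = ω_23^13 = -0.9172+0.3984i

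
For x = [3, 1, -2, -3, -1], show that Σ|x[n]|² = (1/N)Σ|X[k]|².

Time domain:
Σ|x[n]|² = |3|² + |1|² + |-2|² + |-3|² + |-1|² = 24.0000

Frequency domain:
(1/5)Σ|X[k]|² = (1/5)(|-2|² + |7.0451-2.4899i|² + |1.4549-0.2245i|² + |1.4549+0.2245i|² + |7.0451+2.4899i|²) = (1/5)·120.0000 = 24.0000

Both sides agree, confirming Parseval's theorem.

Σ|x[n]|² = (1/N)Σ|X[k]|² = 24.0000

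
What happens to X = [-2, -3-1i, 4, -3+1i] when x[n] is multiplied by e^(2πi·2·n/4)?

Modulation property: DFT(ω_4^(-2n)·x[n]) = X[(k-2) mod 4], so circularly shift X by 2 positions.

X[k-2] = [4, -3+1i, -2, -3-1i]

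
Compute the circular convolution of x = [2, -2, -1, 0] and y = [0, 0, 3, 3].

(x ⊛ y)[n] = Σ(m=0 to 3) x[m] · y[(n-m) mod 4]

Computing each output sample:
(x ⊛ y)[0] = -9
(x ⊛ y)[1] = -3
(x ⊛ y)[2] = 6
(x ⊛ y)[3] = 0

x ⊛ y = [-9, -3, 6, 0]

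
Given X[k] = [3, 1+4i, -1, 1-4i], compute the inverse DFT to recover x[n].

x[n] = (1/4) Σ(k=0 to 3) X[k] · e^(2πikn/4)

Computing each x[n]:
x[0] = 1
x[1] = -1
x[2] = 0
x[3] = 3

x = [1, -1, 0, 3]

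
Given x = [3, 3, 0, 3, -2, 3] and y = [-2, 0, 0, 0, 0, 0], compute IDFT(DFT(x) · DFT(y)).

(x ⊛ y)[n] = Σ(m=0 to 5) x[m] · y[(n-m) mod 6]

Computing each output sample:
(x ⊛ y)[0] = -6
(x ⊛ y)[1] = -6
(x ⊛ y)[2] = 0
(x ⊛ y)[3] = -6
(x ⊛ y)[4] = 4
(x ⊛ y)[5] = -6

x ⊛ y = [-6, -6, 0, -6, 4, -6]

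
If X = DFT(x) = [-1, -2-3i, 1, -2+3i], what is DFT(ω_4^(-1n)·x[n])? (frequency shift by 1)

Modulation property: DFT(ω_4^(-1n)·x[n]) = X[(k-1) mod 4], so circularly shift X by 1 positions.

X[k-1] = [-2+3i, -1, -2-3i, 1]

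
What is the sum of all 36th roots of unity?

Sum of all nth roots of unity equals 0 for n > 1 (geometric series with r ≠ 1).

0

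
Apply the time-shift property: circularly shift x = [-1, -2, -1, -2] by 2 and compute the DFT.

Time shift by 2: X_shifted[k] = ω_4^(2k) · X[k]
Shifted x = [-1, -2, -1, -2]

DFT(x[n-2]) = [-6, 0, 2, 0]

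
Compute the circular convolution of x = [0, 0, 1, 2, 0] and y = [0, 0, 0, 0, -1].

(x ⊛ y)[n] = Σ(m=0 to 4) x[m] · y[(n-m) mod 5]

Computing each output sample:
(x ⊛ y)[0] = 0
(x ⊛ y)[1] = -1
(x ⊛ y)[2] = -2
(x ⊛ y)[3] = 0
(x ⊛ y)[4] = 0

x ⊛ y = [0, -1, -2, 0, 0]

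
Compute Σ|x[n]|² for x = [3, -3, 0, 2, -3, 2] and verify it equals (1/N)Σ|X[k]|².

Time domain:
Σ|x[n]|² = |3|² + |-3|² + |0|² + |2|² + |-3|² + |2|² = 35.0000

Frequency domain:
(1/6)Σ|X[k]|² = (1/6)(|1|² + |2.0000+1.7321i|² + |7.0000+6.9282i|² + |-1|² + |7.0000-6.9282i|² + |2.0000-1.7321i|²) = (1/6)·210.0000 = 35.0000

Both sides agree, confirming Parseval's theorem.

Σ|x[n]|² = (1/N)Σ|X[k]|² = 35.0000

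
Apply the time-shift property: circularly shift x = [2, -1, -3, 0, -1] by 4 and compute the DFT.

Time shift by 4: X_shifted[k] = ω_5^(4k) · X[k]
Shifted x = [-1, -3, 0, -1, 2]

DFT(x[n-4]) = [-3, -0.5000+4.1675i, -0.5000+3.8900i, -0.5000-3.8900i, -0.5000-4.1675i]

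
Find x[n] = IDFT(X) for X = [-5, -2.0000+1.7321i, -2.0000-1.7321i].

x[n] = (1/3) Σ(k=0 to 2) X[k] · e^(2πikn/3)

Computing each x[n]:
x[0] = -3
x[1] = -2
x[2] = 0

x = [-3, -2, 0]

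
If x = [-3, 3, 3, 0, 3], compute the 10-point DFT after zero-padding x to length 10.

Original 5-point DFT: [6, -3.5729-1.7634i, -6.9271+2.8532i, -6.9271-2.8532i, -3.5729+1.7634i]
Zero-padded 10-point DFT provides frequency interpolation.

DFT_10([x, 0, ...]) = [6, -2.0729-6.3799i, -3.5729-1.7634i, -5.4271-3.9430i, -6.9271+2.8532i, 0, -6.9271-2.8532i, -5.4271+3.9430i, -3.5729+1.7634i, -2.0729+6.3799i]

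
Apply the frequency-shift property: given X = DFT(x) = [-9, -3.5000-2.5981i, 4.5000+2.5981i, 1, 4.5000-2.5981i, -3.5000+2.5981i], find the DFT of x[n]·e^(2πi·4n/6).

Modulation property: DFT(ω_6^(-4n)·x[n]) = X[(k-4) mod 6], so circularly shift X by 4 positions.

X[k-4] = [4.5000+2.5981i, 1, 4.5000-2.5981i, -3.5000+2.5981i, -9, -3.5000-2.5981i]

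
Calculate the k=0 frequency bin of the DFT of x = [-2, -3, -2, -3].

X[0] = Σ(n=0 to 3) x[n] · ω_4^0 = Σ x[n]
= (-2) + (-3) + (-2) + (-3)

X[0] = -10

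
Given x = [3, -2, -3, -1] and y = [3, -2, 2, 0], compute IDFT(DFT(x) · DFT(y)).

(x ⊛ y)[n] = Σ(m=0 to 3) x[m] · y[(n-m) mod 4]

Computing each output sample:
(x ⊛ y)[0] = 5
(x ⊛ y)[1] = -14
(x ⊛ y)[2] = 1
(x ⊛ y)[3] = -1

x ⊛ y = [5, -14, 1, -1]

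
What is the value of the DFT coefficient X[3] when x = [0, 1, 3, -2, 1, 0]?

X[3] = Σ(n=0 to 5) x[n] · ω_6^(3n) where ω_6 = e^(-2πi/6)
= (0)·ω_6^0 + (1)·ω_6^3 + (3)·ω_6^6 + (-2)·ω_6^9 + (1)·ω_6^12 + (0)·ω_6^15

X[3] = 5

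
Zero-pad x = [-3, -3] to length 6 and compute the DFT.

Original 2-point DFT: [-6, 0]
Zero-padded 6-point DFT provides frequency interpolation.

DFT_6([x, 0, ...]) = [-6, -4.5000+2.5981i, -1.5000+2.5981i, 0, -1.5000-2.5981i, -4.5000-2.5981i]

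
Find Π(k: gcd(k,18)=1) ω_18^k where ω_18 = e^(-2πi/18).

The primitive 18th roots of unity are ω_18^k for k coprime to 18: k ∈ {1, 5, 7, 11, 13, 17}
Their product equals the constant term of the cyclotomic polynomial Φ_18(x) up to sign.
For n ≥ 3, the product of all primitive nth roots of unity is 1. (For n=1 it is 1; for n=2 it is -1.)

1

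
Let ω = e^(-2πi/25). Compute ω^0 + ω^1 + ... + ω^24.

Sum of all nth roots of unity equals 0 for n > 1 (geometric series with r ≠ 1).

0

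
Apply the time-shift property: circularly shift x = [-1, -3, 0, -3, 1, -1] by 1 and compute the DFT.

Time shift by 1: X_shifted[k] = ω_6^(1k) · X[k]
Shifted x = [-1, -1, -3, 0, -3, 1]

DFT(x[n-1]) = [-7, 2.0000+1.7321i, 2.0000+1.7321i, -7, 2.0000-1.7321i, 2.0000-1.7321i]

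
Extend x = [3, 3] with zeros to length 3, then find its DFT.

Original 2-point DFT: [6, 0]
Zero-padded 3-point DFT provides frequency interpolation.

DFT_3([x, 0, ...]) = [6, 1.5000-2.5981i, 1.5000+2.5981i]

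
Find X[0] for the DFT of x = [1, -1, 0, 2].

X[0] = Σ(n=0 to 3) x[n] · ω_4^0 = Σ x[n]
= (1) + (-1) + (0) + (2)

X[0] = 2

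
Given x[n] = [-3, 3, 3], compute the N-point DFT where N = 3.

X[k] = Σ(n=0 to 2) x[n] · ω_3^(nk)
where ω_3 = e^(-2πi/3)

Computing each X[k]:
X[0] = 3
X[1] = -6
X[2] = -6

X = [3, -6, -6]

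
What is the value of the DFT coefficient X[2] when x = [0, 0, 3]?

X[2] = Σ(n=0 to 2) x[n] · ω_3^(2n) where ω_3 = e^(-2πi/3)
= (0)·ω_3^0 + (0)·ω_3^2 + (3)·ω_3^4

X[2] = -1.5000-2.5981i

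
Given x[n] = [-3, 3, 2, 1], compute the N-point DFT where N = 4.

X[k] = Σ(n=0 to 3) x[n] · ω_4^(nk)
where ω_4 = e^(-2πi/4)

Computing each X[k]:
X[0] = 3
X[1] = -5-2i
X[2] = -5
X[3] = -5+2i

X = [3, -5-2i, -5, -5+2i]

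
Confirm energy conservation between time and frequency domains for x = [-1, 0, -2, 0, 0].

Time domain:
Σ|x[n]|² = |-1|² + |0|² + |-2|² + |0|² + |0|² = 5.0000

Frequency domain:
(1/5)Σ|X[k]|² = (1/5)(|-3|² + |0.6180+1.1756i|² + |-1.6180-1.9021i|² + |-1.6180+1.9021i|² + |0.6180-1.1756i|²) = (1/5)·25.0000 = 5.0000

Both sides agree, confirming Parseval's theorem.

Σ|x[n]|² = (1/N)Σ|X[k]|² = 5.0000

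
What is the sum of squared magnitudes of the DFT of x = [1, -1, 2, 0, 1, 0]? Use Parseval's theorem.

Parseval: Σ|x[n]|² = (1/N)Σ|X[k]|², so Σ|X[k]|² = N·Σ|x[n]|² = 6·7.0000

Σ|X[k]|² = N·Σ|x[n]|² = 6·7.0000 = 42.0000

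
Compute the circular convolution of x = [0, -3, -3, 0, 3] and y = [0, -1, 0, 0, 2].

(x ⊛ y)[n] = Σ(m=0 to 4) x[m] · y[(n-m) mod 5]

Computing each output sample:
(x ⊛ y)[0] = -9
(x ⊛ y)[1] = -6
(x ⊛ y)[2] = 3
(x ⊛ y)[3] = 9
(x ⊛ y)[4] = 0

x ⊛ y = [-9, -6, 3, 9, 0]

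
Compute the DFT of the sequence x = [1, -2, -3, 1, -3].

X[k] = Σ(n=0 to 4) x[n] · ω_5^(nk)
where ω_5 = e^(-2πi/5)

Computing each X[k]:
X[0] = -6
X[1] = 1.0729+1.4001i
X[2] = 4.4271-4.3920i
X[3] = 4.4271+4.3920i
X[4] = 1.0729-1.4001i

X = [-6, 1.0729+1.4001i, 4.4271-4.3920i, 4.4271+4.3920i, 1.0729-1.4001i]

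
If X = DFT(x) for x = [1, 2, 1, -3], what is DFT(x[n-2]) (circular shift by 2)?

Time shift by 2: X_shifted[k] = ω_4^(2k) · X[k]
Shifted x = [1, -3, 1, 2]

DFT(x[n-2]) = [1, 5i, 3, -5i]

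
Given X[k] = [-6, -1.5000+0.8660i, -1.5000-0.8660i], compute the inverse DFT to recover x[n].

x[n] = (1/3) Σ(k=0 to 2) X[k] · e^(2πikn/3)

Computing each x[n]:
x[0] = -3
x[1] = -2
x[2] = -1

x = [-3, -2, -1]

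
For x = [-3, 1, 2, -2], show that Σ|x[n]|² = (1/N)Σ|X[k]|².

Time domain:
Σ|x[n]|² = |-3|² + |1|² + |2|² + |-2|² = 18.0000

Frequency domain:
(1/4)Σ|X[k]|² = (1/4)(|-2|² + |-5-3i|² + |0|² + |-5+3i|²) = (1/4)·72.0000 = 18.0000

Both sides agree, confirming Parseval's theorem.

Σ|x[n]|² = (1/N)Σ|X[k]|² = 18.0000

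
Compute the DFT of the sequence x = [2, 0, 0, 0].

X[k] = Σ(n=0 to 3) x[n] · ω_4^(nk)
where ω_4 = e^(-2πi/4)

Computing each X[k]:
X[0] = 2
X[1] = 2
X[2] = 2
X[3] = 2

X = [2, 2, 2, 2]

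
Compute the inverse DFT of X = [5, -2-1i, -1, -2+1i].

x[n] = (1/4) Σ(k=0 to 3) X[k] · e^(2πikn/4)

Computing each x[n]:
x[0] = 0
x[1] = 2
x[2] = 2
x[3] = 1

x = [0, 2, 2, 1]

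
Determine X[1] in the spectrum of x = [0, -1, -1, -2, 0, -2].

X[1] = Σ(n=0 to 5) x[n] · ω_6^(1n) where ω_6 = e^(-2πi/6)
= (0)·ω_6^0 + (-1)·ω_6^1 + (-1)·ω_6^2 + (-2)·ω_6^3 + (0)·ω_6^4 + (-2)·ω_6^5

X[1] = 1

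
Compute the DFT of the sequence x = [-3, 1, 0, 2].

X[k] = Σ(n=0 to 3) x[n] · ω_4^(nk)
where ω_4 = e^(-2πi/4)

Computing each X[k]:
X[0] = 0
X[1] = -3+1i
X[2] = -6
X[3] = -3-1i

X = [0, -3+1i, -6, -3-1i]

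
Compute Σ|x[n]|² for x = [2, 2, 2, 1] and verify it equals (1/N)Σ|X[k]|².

Time domain:
Σ|x[n]|² = |2|² + |2|² + |2|² + |1|² = 13.0000

Frequency domain:
(1/4)Σ|X[k]|² = (1/4)(|7|² + |-1i|² + |1|² + |1i|²) = (1/4)·52.0000 = 13.0000

Both sides agree, confirming Parseval's theorem.

Σ|x[n]|² = (1/N)Σ|X[k]|² = 13.0000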